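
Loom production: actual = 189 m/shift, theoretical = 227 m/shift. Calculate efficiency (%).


Formula: Efficiency% = (Actual output / Theoretical output) * 100
Efficiency% = (189 / 227) * 100
Efficiency% = 0.832599 * 100 = 83.2599% ≈ 83.3%

83.3%


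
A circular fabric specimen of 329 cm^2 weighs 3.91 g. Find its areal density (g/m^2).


Formula: GSM = mass_g / area_m2
Step 1: Convert area: 329 cm^2 = 329 / 10000 = 0.0329 m^2
Step 2: GSM = 3.91 g / 0.0329 m^2 = 118.8 g/m^2

118.8 g/m^2


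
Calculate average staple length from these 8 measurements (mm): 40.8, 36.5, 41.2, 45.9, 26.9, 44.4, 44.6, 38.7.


Formula: Mean = sum of lengths / count
Sum = 40.8 + 36.5 + 41.2 + 45.9 + 26.9 + 44.4 + 44.6 + 38.7
Sum = 319.0 mm
Mean = 319.0 / 8 = 39.88 mm

39.88 mm


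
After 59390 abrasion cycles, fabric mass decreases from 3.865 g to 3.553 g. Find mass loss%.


Formula: Mass loss% = ((m_before - m_after) / m_before) * 100
Step 1: Mass loss = 3.865 - 3.553 = 0.312 g
Step 2: Ratio = 0.312 / 3.865 = 0.0807245
Step 3: Mass loss% = 0.0807245 * 100 = 8.07245% ≈ 8.07%

8.07%


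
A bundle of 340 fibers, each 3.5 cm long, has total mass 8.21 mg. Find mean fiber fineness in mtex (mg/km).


Formula: fineness (mtex) = mass (mg) / total length (km) = (mass_mg / total_length_m) * 1000
Step 1: Convert fiber length: 3.5 cm = 0.035 m
Step 2: Total fiber length = 340 * 0.035 = 11.9 m
Step 3: Linear density = 8.21 mg / 11.9 m = 0.6899 mg/m
Step 4: fineness = 0.6899 * 1000 = 689.9 mtex

689.9 mtex


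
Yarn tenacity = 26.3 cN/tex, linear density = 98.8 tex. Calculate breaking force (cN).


Formula: Breaking force = Tenacity * Linear density
F = 26.3 cN/tex * 98.8 tex
F = 2598.44 cN

2598.44 cN


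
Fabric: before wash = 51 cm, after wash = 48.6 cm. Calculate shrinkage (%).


Formula: Shrinkage% = ((L_before - L_after) / L_before) * 100
Step 1: Shrinkage = 51 - 48.6 = 2.4 cm
Step 2: Shrinkage% = (2.4 / 51) * 100
Step 3: Shrinkage% = 0.047059 * 100 = 4.7059% ≈ 4.7%

4.7%


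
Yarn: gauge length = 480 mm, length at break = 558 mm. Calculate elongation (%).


Formula: Elongation (%) = ((L_break - L0) / L0) * 100
Step 1: Extension = 558 - 480 = 78 mm
Step 2: Elongation = (78 / 480) * 100
Step 3: Elongation = 0.1625 * 100 = 16.25% ≈ 16.3%

16.3%


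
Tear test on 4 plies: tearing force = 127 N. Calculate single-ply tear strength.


Formula: Per-ply strength = Total force / Number of plies
Per-ply = 127 N / 4
Per-ply = 31.75 N

31.75 N


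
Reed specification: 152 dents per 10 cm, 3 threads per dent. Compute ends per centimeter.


Formula: EPC = (dents per 10 cm * ends per dent) / 10
Step 1: Total ends per 10 cm = 152 * 3 = 456
Step 2: EPC = 456 / 10 = 45.6 ends/cm

45.6 ends/cm


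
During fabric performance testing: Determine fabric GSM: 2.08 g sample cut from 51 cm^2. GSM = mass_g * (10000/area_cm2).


Formula: GSM = mass_g / area_m2
Step 1: Convert area: 51 cm^2 = 51 / 10000 = 0.0051 m^2
Step 2: GSM = 2.08 g / 0.0051 m^2 = 407.8 g/m^2

407.8 g/m^2


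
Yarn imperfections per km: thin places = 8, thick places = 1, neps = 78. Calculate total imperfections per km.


Formula: Total = thin places + thick places + neps
Total = 8 + 1 + 78
Total = 87 imperfections/km

87 imperfections/km


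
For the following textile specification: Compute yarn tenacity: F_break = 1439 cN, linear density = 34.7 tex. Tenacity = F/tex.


Formula: Tenacity = Breaking force / Linear density
Tenacity = 1439 cN / 34.7 tex
Tenacity = 41.47 cN/tex

41.47 cN/tex


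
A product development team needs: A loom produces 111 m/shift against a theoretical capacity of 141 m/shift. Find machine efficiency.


Formula: Efficiency% = (Actual output / Theoretical output) * 100
Efficiency% = (111 / 141) * 100
Efficiency% = 0.787234 * 100 = 78.7234% ≈ 78.7%

78.7%


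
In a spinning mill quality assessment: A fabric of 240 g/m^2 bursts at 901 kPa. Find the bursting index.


Formula: Bursting Index = Bursting Strength / Fabric GSM
BI = 901 kPa / 240 g/m^2
BI = 3.754 kPa/(g/m^2)

3.754 kPa/(g/m^2)


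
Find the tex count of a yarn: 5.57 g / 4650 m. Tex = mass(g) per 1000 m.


Formula: Tex = (mass_g / length_m) * 1000
Substituting: Tex = (5.57 / 4650) * 1000
Intermediate: 5.57 / 4650 = 0.00119785 g/m
Tex = 0.00119785 * 1000 = 1.20 tex

1.20 tex


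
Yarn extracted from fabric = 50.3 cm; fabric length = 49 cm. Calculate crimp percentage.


Formula: Crimp% = ((L_yarn - L_fabric) / L_fabric) * 100
Step 1: Extension = 50.3 - 49 = 1.3 cm
Step 2: Crimp% = (1.3 / 49) * 100
Step 3: Crimp% = 0.026531 * 100 = 2.6531% ≈ 2.7%

2.7%


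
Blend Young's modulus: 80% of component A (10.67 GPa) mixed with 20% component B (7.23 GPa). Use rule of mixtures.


Formula: Blend property = (fraction_A * property_A) + (fraction_B * property_B)
Step 1: Contribution A = 80/100 * 10.67 GPa = 8.536 GPa
Step 2: Contribution B = 20/100 * 7.23 GPa = 1.446 GPa
Step 3: Blend Young's modulus = 8.536 + 1.446 = 9.982 GPa

9.982 GPa


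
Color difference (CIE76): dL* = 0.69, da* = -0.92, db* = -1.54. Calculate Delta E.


Formula: Delta E = sqrt(dL*^2 + da*^2 + db*^2)
Step 1: dL*^2 = 0.69^2 = 0.4761
Step 2: da*^2 = (-0.92)^2 = 0.8464
Step 3: db*^2 = (-1.54)^2 = 2.3716
Step 4: Sum = 0.4761 + 0.8464 + 2.3716 = 3.6941
Step 5: Delta E = sqrt(3.6941) = 1.92

1.92 Delta E


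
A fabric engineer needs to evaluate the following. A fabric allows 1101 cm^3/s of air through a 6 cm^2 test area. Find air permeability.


Formula: Air Permeability = Airflow / Test Area
AP = 1101 cm^3/s / 6 cm^2
AP = 183.5 cm^3/s/cm^2

183.5 cm^3/s/cm^2


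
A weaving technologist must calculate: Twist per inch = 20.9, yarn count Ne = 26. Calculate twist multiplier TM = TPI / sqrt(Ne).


Formula: TM = TPI / sqrt(Ne)
Step 1: sqrt(Ne) = sqrt(26) = 5.099
Step 2: TM = 20.9 / 5.099 = 4.10

4.10 TM


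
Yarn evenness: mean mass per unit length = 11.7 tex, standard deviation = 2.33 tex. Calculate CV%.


Formula: CV% = (standard deviation / mean) * 100
Step 1: Ratio = 2.33 / 11.7 = 0.199145
Step 2: CV% = 0.199145 * 100 = 19.9145% ≈ 19.9%

19.9%


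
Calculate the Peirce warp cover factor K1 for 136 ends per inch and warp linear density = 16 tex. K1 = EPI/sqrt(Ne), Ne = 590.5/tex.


Formula: K1 = EPI / sqrt(Ne), with Ne = 590.5 / tex_warp
Step 1: Ne = 590.5 / 16 = 36.906
Step 2: sqrt(Ne) = sqrt(36.906) = 6.075
Step 3: K1 = 136 / 6.075 = 22.4

22.4


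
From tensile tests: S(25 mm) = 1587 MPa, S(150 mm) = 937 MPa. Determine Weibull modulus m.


Formula: m = ln(L1/L2) / ln(S2/S1)
Step 1: ln(L1/L2) = ln(25/150) = -1.79176
Step 2: S2/S1 = 937/1587 = 0.59042
Step 3: ln(S2/S1) = ln(0.59042) = -0.52692
Step 4: m = -1.79176 / -0.52692 = 3.40

3.40 (Weibull m)


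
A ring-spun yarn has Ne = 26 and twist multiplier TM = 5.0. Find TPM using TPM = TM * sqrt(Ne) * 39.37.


Formula: TPM = TM * sqrt(Ne) * 39.37
Step 1: sqrt(Ne) = sqrt(26) = 5.099
Step 2: TM * sqrt(Ne) = 5.0 * 5.099 = 25.495
Step 3: TPM = 25.495 * 39.37 = 1004 twists/m

1004 twists/m


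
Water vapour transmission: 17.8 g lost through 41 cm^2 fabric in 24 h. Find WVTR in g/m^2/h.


Formula: WVTR = mass_loss / (area * time)
Step 1: Convert area: 41 cm^2 = 0.0041 m^2
Step 2: WVTR = 17.8 g / (0.0041 m^2 * 24 h)
Step 3: WVTR = 17.8 / 0.0984 = 180.9 g/m^2/h

180.9 g/m^2/h


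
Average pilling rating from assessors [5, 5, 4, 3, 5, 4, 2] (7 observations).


Formula: Mean = sum / count
Sum = 5 + 5 + 4 + 3 + 5 + 4 + 2 = 28
Mean = 28 / 7 = 4.0

4.0


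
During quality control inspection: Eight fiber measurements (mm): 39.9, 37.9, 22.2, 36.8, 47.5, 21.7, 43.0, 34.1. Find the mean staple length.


Formula: Mean = sum of lengths / count
Sum = 39.9 + 37.9 + 22.2 + 36.8 + 47.5 + 21.7 + 43.0 + 34.1
Sum = 283.1 mm
Mean = 283.1 / 8 = 35.39 mm

35.39 mm


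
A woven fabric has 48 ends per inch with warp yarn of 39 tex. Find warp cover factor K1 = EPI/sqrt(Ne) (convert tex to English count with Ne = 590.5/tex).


Formula: K1 = EPI / sqrt(Ne), with Ne = 590.5 / tex_warp
Step 1: Ne = 590.5 / 39 = 15.141
Step 2: sqrt(Ne) = sqrt(15.141) = 3.8911
Step 3: K1 = 48 / 3.8911 = 12.3

12.3


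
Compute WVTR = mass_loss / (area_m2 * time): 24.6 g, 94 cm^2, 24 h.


Formula: WVTR = mass_loss / (area * time)
Step 1: Convert area: 94 cm^2 = 0.0094 m^2
Step 2: WVTR = 24.6 g / (0.0094 m^2 * 24 h)
Step 3: WVTR = 24.6 / 0.2256 = 109.0 g/m^2/h

109.0 g/m^2/h


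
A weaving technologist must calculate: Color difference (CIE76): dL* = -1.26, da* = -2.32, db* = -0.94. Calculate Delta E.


Formula: Delta E = sqrt(dL*^2 + da*^2 + db*^2)
Step 1: dL*^2 = (-1.26)^2 = 1.5876
Step 2: da*^2 = (-2.32)^2 = 5.3824
Step 3: db*^2 = (-0.94)^2 = 0.8836
Step 4: Sum = 1.5876 + 5.3824 + 0.8836 = 7.8536
Step 5: Delta E = sqrt(7.8536) = 2.8

2.8 Delta E


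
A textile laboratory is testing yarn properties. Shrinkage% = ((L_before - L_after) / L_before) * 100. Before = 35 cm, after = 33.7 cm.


Formula: Shrinkage% = ((L_before - L_after) / L_before) * 100
Step 1: Shrinkage = 35 - 33.7 = 1.3 cm
Step 2: Shrinkage% = (1.3 / 35) * 100
Step 3: Shrinkage% = 0.037143 * 100 = 3.7143% ≈ 3.7%

3.7%


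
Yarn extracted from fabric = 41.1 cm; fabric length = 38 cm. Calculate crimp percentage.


Formula: Crimp% = ((L_yarn - L_fabric) / L_fabric) * 100
Step 1: Extension = 41.1 - 38 = 3.1 cm
Step 2: Crimp% = (3.1 / 38) * 100
Step 3: Crimp% = 0.081579 * 100 = 8.1579% ≈ 8.2%

8.2%


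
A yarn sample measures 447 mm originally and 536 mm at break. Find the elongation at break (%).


Formula: Elongation (%) = ((L_break - L0) / L0) * 100
Step 1: Extension = 536 - 447 = 89 mm
Step 2: Elongation = (89 / 447) * 100
Step 3: Elongation = 0.199105 * 100 = 19.9105% ≈ 19.9%

19.9%


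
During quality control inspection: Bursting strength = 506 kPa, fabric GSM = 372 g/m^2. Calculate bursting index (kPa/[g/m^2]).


Formula: Bursting Index = Bursting Strength / Fabric GSM
BI = 506 kPa / 372 g/m^2
BI = 1.360 kPa/(g/m^2)

1.360 kPa/(g/m^2)


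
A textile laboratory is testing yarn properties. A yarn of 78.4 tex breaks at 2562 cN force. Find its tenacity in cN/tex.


Formula: Tenacity = Breaking force / Linear density
Tenacity = 2562 cN / 78.4 tex
Tenacity = 32.68 cN/tex

32.68 cN/tex


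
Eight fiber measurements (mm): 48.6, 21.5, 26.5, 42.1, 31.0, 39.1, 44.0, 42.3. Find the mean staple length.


Formula: Mean = sum of lengths / count
Sum = 48.6 + 21.5 + 26.5 + 42.1 + 31.0 + 39.1 + 44.0 + 42.3
Sum = 295.1 mm
Mean = 295.1 / 8 = 36.89 mm

36.89 mm


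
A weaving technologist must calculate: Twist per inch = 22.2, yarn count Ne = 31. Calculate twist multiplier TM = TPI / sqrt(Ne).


Formula: TM = TPI / sqrt(Ne)
Step 1: sqrt(Ne) = sqrt(31) = 5.5678
Step 2: TM = 22.2 / 5.5678 = 3.99

3.99 TM


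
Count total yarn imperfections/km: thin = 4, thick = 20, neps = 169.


Formula: Total = thin places + thick places + neps
Total = 4 + 20 + 169
Total = 193 imperfections/km

193 imperfections/km


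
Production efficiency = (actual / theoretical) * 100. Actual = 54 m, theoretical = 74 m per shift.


Formula: Efficiency% = (Actual output / Theoretical output) * 100
Efficiency% = (54 / 74) * 100
Efficiency% = 0.72973 * 100 = 72.973% ≈ 73.0%

73.0%


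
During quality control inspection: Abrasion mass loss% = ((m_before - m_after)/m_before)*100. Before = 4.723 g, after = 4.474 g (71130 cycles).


Formula: Mass loss% = ((m_before - m_after) / m_before) * 100
Step 1: Mass loss = 4.723 - 4.474 = 0.249 g
Step 2: Ratio = 0.249 / 4.723 = 0.0527207
Step 3: Mass loss% = 0.0527207 * 100 = 5.27207% ≈ 5.27%

5.27%


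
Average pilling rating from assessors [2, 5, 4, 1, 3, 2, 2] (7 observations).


Formula: Mean = sum / count
Sum = 2 + 5 + 4 + 1 + 3 + 2 + 2 = 19
Mean = 19 / 7 = 2.7

2.7


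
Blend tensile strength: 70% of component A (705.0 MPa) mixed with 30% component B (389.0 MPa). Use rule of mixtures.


Formula: Blend property = (fraction_A * property_A) + (fraction_B * property_B)
Step 1: Contribution A = 70/100 * 705.0 MPa = 493.5 MPa
Step 2: Contribution B = 30/100 * 389.0 MPa = 116.7 MPa
Step 3: Blend tensile strength = 493.5 + 116.7 = 610.2 MPa

610.2 MPa


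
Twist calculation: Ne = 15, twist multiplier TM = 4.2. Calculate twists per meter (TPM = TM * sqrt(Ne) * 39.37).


Formula: TPM = TM * sqrt(Ne) * 39.37
Step 1: sqrt(Ne) = sqrt(15) = 3.873
Step 2: TM * sqrt(Ne) = 4.2 * 3.873 = 16.2666
Step 3: TPM = 16.2666 * 39.37 = 640 twists/m

640 twists/m


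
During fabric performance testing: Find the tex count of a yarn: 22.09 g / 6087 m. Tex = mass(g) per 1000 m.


Formula: Tex = (mass_g / length_m) * 1000
Substituting: Tex = (22.09 / 6087) * 1000
Intermediate: 22.09 / 6087 = 0.00362905 g/m
Tex = 0.00362905 * 1000 = 3.63 tex

3.63 tex


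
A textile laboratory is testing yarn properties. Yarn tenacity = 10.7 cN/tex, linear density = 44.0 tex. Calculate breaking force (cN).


Formula: Breaking force = Tenacity * Linear density
F = 10.7 cN/tex * 44.0 tex
F = 470.80 cN

470.80 cN


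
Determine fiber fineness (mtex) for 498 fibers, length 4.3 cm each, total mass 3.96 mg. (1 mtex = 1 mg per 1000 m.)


Formula: fineness (mtex) = mass (mg) / total length (km) = (mass_mg / total_length_m) * 1000
Step 1: Convert fiber length: 4.3 cm = 0.043 m
Step 2: Total fiber length = 498 * 0.043 = 21.414 m
Step 3: Linear density = 3.96 mg / 21.414 m = 0.1849 mg/m
Step 4: fineness = 0.1849 * 1000 = 184.9 mtex

184.9 mtex


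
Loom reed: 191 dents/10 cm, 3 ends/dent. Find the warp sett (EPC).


Formula: EPC = (dents per 10 cm * ends per dent) / 10
Step 1: Total ends per 10 cm = 191 * 3 = 573
Step 2: EPC = 573 / 10 = 57.3 ends/cm

57.3 ends/cm


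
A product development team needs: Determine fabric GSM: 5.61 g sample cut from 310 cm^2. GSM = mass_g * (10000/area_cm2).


Formula: GSM = mass_g / area_m2
Step 1: Convert area: 310 cm^2 = 310 / 10000 = 0.031 m^2
Step 2: GSM = 5.61 g / 0.031 m^2 = 181.0 g/m^2

181.0 g/m^2


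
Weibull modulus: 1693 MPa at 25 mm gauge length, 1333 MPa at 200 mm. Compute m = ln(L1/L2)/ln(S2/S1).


Formula: m = ln(L1/L2) / ln(S2/S1)
Step 1: ln(L1/L2) = ln(25/200) = -2.07944
Step 2: S2/S1 = 1333/1693 = 0.78736
Step 3: ln(S2/S1) = ln(0.78736) = -0.23907
Step 4: m = -2.07944 / -0.23907 = 8.70

8.70 (Weibull m)


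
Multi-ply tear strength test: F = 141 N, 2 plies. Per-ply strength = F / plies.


Formula: Per-ply strength = Total force / Number of plies
Per-ply = 141 N / 2
Per-ply = 70.5 N

70.5 N


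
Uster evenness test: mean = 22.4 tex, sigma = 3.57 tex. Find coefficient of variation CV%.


Formula: CV% = (standard deviation / mean) * 100
Step 1: Ratio = 3.57 / 22.4 = 0.159375
Step 2: CV% = 0.159375 * 100 = 15.9375% ≈ 15.9%

15.9%


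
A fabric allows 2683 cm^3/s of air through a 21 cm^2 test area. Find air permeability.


Formula: Air Permeability = Airflow / Test Area
AP = 2683 cm^3/s / 21 cm^2
AP = 127.8 cm^3/s/cm^2

127.8 cm^3/s/cm^2


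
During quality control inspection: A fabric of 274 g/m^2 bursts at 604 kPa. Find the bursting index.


Formula: Bursting Index = Bursting Strength / Fabric GSM
BI = 604 kPa / 274 g/m^2
BI = 2.204 kPa/(g/m^2)

2.204 kPa/(g/m^2)


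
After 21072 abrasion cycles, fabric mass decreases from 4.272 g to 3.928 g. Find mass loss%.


Formula: Mass loss% = ((m_before - m_after) / m_before) * 100
Step 1: Mass loss = 4.272 - 3.928 = 0.344 g
Step 2: Ratio = 0.344 / 4.272 = 0.0805243
Step 3: Mass loss% = 0.0805243 * 100 = 8.05243% ≈ 8.05%

8.05%


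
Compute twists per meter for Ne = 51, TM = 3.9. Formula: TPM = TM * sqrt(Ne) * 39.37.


Formula: TPM = TM * sqrt(Ne) * 39.37
Step 1: sqrt(Ne) = sqrt(51) = 7.1414
Step 2: TM * sqrt(Ne) = 3.9 * 7.1414 = 27.8515
Step 3: TPM = 27.8515 * 39.37 = 1097 twists/m

1097 twists/m


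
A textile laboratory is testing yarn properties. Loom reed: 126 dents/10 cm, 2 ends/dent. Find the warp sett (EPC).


Formula: EPC = (dents per 10 cm * ends per dent) / 10
Step 1: Total ends per 10 cm = 126 * 2 = 252
Step 2: EPC = 252 / 10 = 25.2 ends/cm

25.2 ends/cm


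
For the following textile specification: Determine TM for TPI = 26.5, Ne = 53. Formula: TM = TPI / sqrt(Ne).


Formula: TM = TPI / sqrt(Ne)
Step 1: sqrt(Ne) = sqrt(53) = 7.2801
Step 2: TM = 26.5 / 7.2801 = 3.64

3.64 TM


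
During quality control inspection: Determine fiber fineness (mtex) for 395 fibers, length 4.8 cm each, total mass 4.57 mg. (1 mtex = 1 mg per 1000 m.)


Formula: fineness (mtex) = mass (mg) / total length (km) = (mass_mg / total_length_m) * 1000
Step 1: Convert fiber length: 4.8 cm = 0.048 m
Step 2: Total fiber length = 395 * 0.048 = 18.96 m
Step 3: Linear density = 4.57 mg / 18.96 m = 0.2410 mg/m
Step 4: fineness = 0.2410 * 1000 = 241.0 mtex

241.0 mtex


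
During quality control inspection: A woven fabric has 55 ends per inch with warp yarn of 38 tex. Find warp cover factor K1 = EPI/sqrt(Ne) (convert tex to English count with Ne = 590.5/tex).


Formula: K1 = EPI / sqrt(Ne), with Ne = 590.5 / tex_warp
Step 1: Ne = 590.5 / 38 = 15.539
Step 2: sqrt(Ne) = sqrt(15.539) = 3.942
Step 3: K1 = 55 / 3.942 = 14.0

14.0


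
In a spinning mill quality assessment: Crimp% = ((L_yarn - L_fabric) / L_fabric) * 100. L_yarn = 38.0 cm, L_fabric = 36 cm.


Formula: Crimp% = ((L_yarn - L_fabric) / L_fabric) * 100
Step 1: Extension = 38.0 - 36 = 2.0 cm
Step 2: Crimp% = (2.0 / 36) * 100
Step 3: Crimp% = 0.055556 * 100 = 5.5556% ≈ 5.6%

5.6%


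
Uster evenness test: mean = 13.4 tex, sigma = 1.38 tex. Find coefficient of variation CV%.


Formula: CV% = (standard deviation / mean) * 100
Step 1: Ratio = 1.38 / 13.4 = 0.102985
Step 2: CV% = 0.102985 * 100 = 10.2985% ≈ 10.3%

10.3%


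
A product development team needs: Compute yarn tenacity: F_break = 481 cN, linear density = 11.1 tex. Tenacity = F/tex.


Formula: Tenacity = Breaking force / Linear density
Tenacity = 481 cN / 11.1 tex
Tenacity = 43.33 cN/tex

43.33 cN/tex


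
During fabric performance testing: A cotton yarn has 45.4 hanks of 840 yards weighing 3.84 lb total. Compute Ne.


Formula: Ne = hanks / mass_lb
Substituting: Ne = 45.4 / 3.84
Ne = 11.8

11.8 Ne


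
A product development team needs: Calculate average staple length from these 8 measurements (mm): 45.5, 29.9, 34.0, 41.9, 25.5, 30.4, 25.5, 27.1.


Formula: Mean = sum of lengths / count
Sum = 45.5 + 29.9 + 34.0 + 41.9 + 25.5 + 30.4 + 25.5 + 27.1
Sum = 259.8 mm
Mean = 259.8 / 8 = 32.48 mm

32.48 mm


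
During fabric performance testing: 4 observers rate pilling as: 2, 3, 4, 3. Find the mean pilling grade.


Formula: Mean = sum / count
Sum = 2 + 3 + 4 + 3 = 12
Mean = 12 / 4 = 3.0

3.0


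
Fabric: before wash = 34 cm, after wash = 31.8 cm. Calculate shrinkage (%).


Formula: Shrinkage% = ((L_before - L_after) / L_before) * 100
Step 1: Shrinkage = 34 - 31.8 = 2.2 cm
Step 2: Shrinkage% = (2.2 / 34) * 100
Step 3: Shrinkage% = 0.064706 * 100 = 6.4706% ≈ 6.5%

6.5%


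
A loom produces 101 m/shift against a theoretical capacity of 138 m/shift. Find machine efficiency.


Formula: Efficiency% = (Actual output / Theoretical output) * 100
Efficiency% = (101 / 138) * 100
Efficiency% = 0.731884 * 100 = 73.1884% ≈ 73.2%

73.2%


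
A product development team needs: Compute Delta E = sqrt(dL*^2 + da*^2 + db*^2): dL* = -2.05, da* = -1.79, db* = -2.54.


Formula: Delta E = sqrt(dL*^2 + da*^2 + db*^2)
Step 1: dL*^2 = (-2.05)^2 = 4.2025
Step 2: da*^2 = (-1.79)^2 = 3.2041
Step 3: db*^2 = (-2.54)^2 = 6.4516
Step 4: Sum = 4.2025 + 3.2041 + 6.4516 = 13.8582
Step 5: Delta E = sqrt(13.8582) = 3.72

3.72 Delta E


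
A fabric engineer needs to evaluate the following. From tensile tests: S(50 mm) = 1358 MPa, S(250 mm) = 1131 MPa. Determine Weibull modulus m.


Formula: m = ln(L1/L2) / ln(S2/S1)
Step 1: ln(L1/L2) = ln(50/250) = -1.60944
Step 2: S2/S1 = 1131/1358 = 0.83284
Step 3: ln(S2/S1) = ln(0.83284) = -0.18291
Step 4: m = -1.60944 / -0.18291 = 8.80

8.80 (Weibull m)


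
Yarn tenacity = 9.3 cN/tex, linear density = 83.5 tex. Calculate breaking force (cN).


Formula: Breaking force = Tenacity * Linear density
F = 9.3 cN/tex * 83.5 tex
F = 776.55 cN

776.55 cN


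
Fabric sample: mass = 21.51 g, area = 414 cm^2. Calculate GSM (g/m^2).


Formula: GSM = mass_g / area_m2
Step 1: Convert area: 414 cm^2 = 414 / 10000 = 0.0414 m^2
Step 2: GSM = 21.51 g / 0.0414 m^2 = 519.6 g/m^2

519.6 g/m^2


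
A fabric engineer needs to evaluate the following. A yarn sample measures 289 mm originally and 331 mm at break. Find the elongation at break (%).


Formula: Elongation (%) = ((L_break - L0) / L0) * 100
Step 1: Extension = 331 - 289 = 42 mm
Step 2: Elongation = (42 / 289) * 100
Step 3: Elongation = 0.145329 * 100 = 14.5329% ≈ 14.5%

14.5%


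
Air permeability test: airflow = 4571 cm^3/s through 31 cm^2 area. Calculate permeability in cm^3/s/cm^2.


Formula: Air Permeability = Airflow / Test Area
AP = 4571 cm^3/s / 31 cm^2
AP = 147.5 cm^3/s/cm^2

147.5 cm^3/s/cm^2


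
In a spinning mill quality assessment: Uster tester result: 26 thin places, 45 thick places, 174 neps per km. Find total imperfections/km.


Formula: Total = thin places + thick places + neps
Total = 26 + 45 + 174
Total = 245 imperfections/km

245 imperfections/km


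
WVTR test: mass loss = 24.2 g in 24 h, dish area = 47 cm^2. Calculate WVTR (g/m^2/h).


Formula: WVTR = mass_loss / (area * time)
Step 1: Convert area: 47 cm^2 = 0.0047 m^2
Step 2: WVTR = 24.2 g / (0.0047 m^2 * 24 h)
Step 3: WVTR = 24.2 / 0.1128 = 214.5 g/m^2/h

214.5 g/m^2/h


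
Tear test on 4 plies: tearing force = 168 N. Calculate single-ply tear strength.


Formula: Per-ply strength = Total force / Number of plies
Per-ply = 168 N / 4
Per-ply = 42 N

42 N


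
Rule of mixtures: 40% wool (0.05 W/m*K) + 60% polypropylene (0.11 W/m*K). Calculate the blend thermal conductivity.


Formula: Blend property = (fraction_A * property_A) + (fraction_B * property_B)
Step 1: Contribution A = 40/100 * 0.05 W/m*K = 0.02 W/m*K
Step 2: Contribution B = 60/100 * 0.11 W/m*K = 0.066 W/m*K
Step 3: Blend thermal conductivity = 0.02 + 0.066 = 0.086 W/m*K

0.086 W/m*K


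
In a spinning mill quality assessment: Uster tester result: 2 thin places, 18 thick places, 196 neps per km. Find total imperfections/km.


Formula: Total = thin places + thick places + neps
Total = 2 + 18 + 196
Total = 216 imperfections/km

216 imperfections/km


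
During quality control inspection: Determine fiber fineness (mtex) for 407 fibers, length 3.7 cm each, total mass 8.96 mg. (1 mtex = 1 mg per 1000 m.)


Formula: fineness (mtex) = mass (mg) / total length (km) = (mass_mg / total_length_m) * 1000
Step 1: Convert fiber length: 3.7 cm = 0.037 m
Step 2: Total fiber length = 407 * 0.037 = 15.059 m
Step 3: Linear density = 8.96 mg / 15.059 m = 0.5950 mg/m
Step 4: fineness = 0.5950 * 1000 = 595.0 mtex

595.0 mtex


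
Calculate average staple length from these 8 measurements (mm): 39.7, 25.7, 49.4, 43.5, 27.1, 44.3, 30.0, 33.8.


Formula: Mean = sum of lengths / count
Sum = 39.7 + 25.7 + 49.4 + 43.5 + 27.1 + 44.3 + 30.0 + 33.8
Sum = 293.5 mm
Mean = 293.5 / 8 = 36.69 mm

36.69 mm


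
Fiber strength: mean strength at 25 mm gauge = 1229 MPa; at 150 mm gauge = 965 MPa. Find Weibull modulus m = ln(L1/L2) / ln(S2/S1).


Formula: m = ln(L1/L2) / ln(S2/S1)
Step 1: ln(L1/L2) = ln(25/150) = -1.79176
Step 2: S2/S1 = 965/1229 = 0.78519
Step 3: ln(S2/S1) = ln(0.78519) = -0.24183
Step 4: m = -1.79176 / -0.24183 = 7.41

7.41 (Weibull m)


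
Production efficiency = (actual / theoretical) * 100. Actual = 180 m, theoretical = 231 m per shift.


Formula: Efficiency% = (Actual output / Theoretical output) * 100
Efficiency% = (180 / 231) * 100
Efficiency% = 0.779221 * 100 = 77.9221% ≈ 77.9%

77.9%


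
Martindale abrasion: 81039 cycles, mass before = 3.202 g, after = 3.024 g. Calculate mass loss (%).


Formula: Mass loss% = ((m_before - m_after) / m_before) * 100
Step 1: Mass loss = 3.202 - 3.024 = 0.178 g
Step 2: Ratio = 0.178 / 3.202 = 0.0555903
Step 3: Mass loss% = 0.0555903 * 100 = 5.55903% ≈ 5.56%

5.56%


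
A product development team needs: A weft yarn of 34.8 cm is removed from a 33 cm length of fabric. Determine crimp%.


Formula: Crimp% = ((L_yarn - L_fabric) / L_fabric) * 100
Step 1: Extension = 34.8 - 33 = 1.8 cm
Step 2: Crimp% = (1.8 / 33) * 100
Step 3: Crimp% = 0.054545 * 100 = 5.4545% ≈ 5.5%

5.5%


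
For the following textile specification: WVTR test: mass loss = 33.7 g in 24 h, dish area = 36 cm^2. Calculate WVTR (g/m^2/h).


Formula: WVTR = mass_loss / (area * time)
Step 1: Convert area: 36 cm^2 = 0.0036 m^2
Step 2: WVTR = 33.7 g / (0.0036 m^2 * 24 h)
Step 3: WVTR = 33.7 / 0.0864 = 390.0 g/m^2/h

390.0 g/m^2/h


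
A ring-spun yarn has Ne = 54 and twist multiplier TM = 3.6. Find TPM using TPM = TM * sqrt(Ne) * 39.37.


Formula: TPM = TM * sqrt(Ne) * 39.37
Step 1: sqrt(Ne) = sqrt(54) = 7.3485
Step 2: TM * sqrt(Ne) = 3.6 * 7.3485 = 26.4546
Step 3: TPM = 26.4546 * 39.37 = 1042 twists/m

1042 twists/m


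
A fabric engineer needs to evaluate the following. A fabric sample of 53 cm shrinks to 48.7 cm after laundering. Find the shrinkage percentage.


Formula: Shrinkage% = ((L_before - L_after) / L_before) * 100
Step 1: Shrinkage = 53 - 48.7 = 4.3 cm
Step 2: Shrinkage% = (4.3 / 53) * 100
Step 3: Shrinkage% = 0.081132 * 100 = 8.1132% ≈ 8.1%

8.1%


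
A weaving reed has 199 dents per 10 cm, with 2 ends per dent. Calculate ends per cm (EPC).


Formula: EPC = (dents per 10 cm * ends per dent) / 10
Step 1: Total ends per 10 cm = 199 * 2 = 398
Step 2: EPC = 398 / 10 = 39.8 ends/cm

39.8 ends/cm


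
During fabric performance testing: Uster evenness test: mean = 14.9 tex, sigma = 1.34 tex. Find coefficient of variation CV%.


Formula: CV% = (standard deviation / mean) * 100
Step 1: Ratio = 1.34 / 14.9 = 0.089933
Step 2: CV% = 0.089933 * 100 = 8.9933% ≈ 9.0%

9.0%


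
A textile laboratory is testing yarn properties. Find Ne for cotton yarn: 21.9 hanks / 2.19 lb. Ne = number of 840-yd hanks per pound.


Formula: Ne = hanks / mass_lb
Substituting: Ne = 21.9 / 2.19
Ne = 10.0

10.0 Ne


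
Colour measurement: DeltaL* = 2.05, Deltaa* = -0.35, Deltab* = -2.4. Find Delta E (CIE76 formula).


Formula: Delta E = sqrt(dL*^2 + da*^2 + db*^2)
Step 1: dL*^2 = 2.05^2 = 4.2025
Step 2: da*^2 = (-0.35)^2 = 0.1225
Step 3: db*^2 = (-2.4)^2 = 5.76
Step 4: Sum = 4.2025 + 0.1225 + 5.76 = 10.085
Step 5: Delta E = sqrt(10.085) = 3.18

3.18 Delta E


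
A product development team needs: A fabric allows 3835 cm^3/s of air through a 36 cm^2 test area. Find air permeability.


Formula: Air Permeability = Airflow / Test Area
AP = 3835 cm^3/s / 36 cm^2
AP = 106.5 cm^3/s/cm^2

106.5 cm^3/s/cm^2


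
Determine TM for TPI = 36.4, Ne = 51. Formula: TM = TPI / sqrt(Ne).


Formula: TM = TPI / sqrt(Ne)
Step 1: sqrt(Ne) = sqrt(51) = 7.1414
Step 2: TM = 36.4 / 7.1414 = 5.10

5.10 TM


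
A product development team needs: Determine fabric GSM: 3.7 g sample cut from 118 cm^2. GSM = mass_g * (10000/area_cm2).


Formula: GSM = mass_g / area_m2
Step 1: Convert area: 118 cm^2 = 118 / 10000 = 0.0118 m^2
Step 2: GSM = 3.7 g / 0.0118 m^2 = 313.6 g/m^2

313.6 g/m^2


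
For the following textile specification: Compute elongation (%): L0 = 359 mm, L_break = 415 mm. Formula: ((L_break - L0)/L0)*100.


Formula: Elongation (%) = ((L_break - L0) / L0) * 100
Step 1: Extension = 415 - 359 = 56 mm
Step 2: Elongation = (56 / 359) * 100
Step 3: Elongation = 0.155989 * 100 = 15.5989% ≈ 15.6%

15.6%


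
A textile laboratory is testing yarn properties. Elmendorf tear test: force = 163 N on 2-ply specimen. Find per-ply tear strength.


Formula: Per-ply strength = Total force / Number of plies
Per-ply = 163 N / 2
Per-ply = 81.5 N

81.5 N


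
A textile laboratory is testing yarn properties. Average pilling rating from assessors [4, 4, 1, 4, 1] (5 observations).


Formula: Mean = sum / count
Sum = 4 + 4 + 1 + 4 + 1 = 14
Mean = 14 / 5 = 2.8

2.8


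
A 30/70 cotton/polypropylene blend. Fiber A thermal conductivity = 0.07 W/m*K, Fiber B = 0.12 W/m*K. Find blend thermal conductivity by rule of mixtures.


Formula: Blend property = (fraction_A * property_A) + (fraction_B * property_B)
Step 1: Contribution A = 30/100 * 0.07 W/m*K = 0.021 W/m*K
Step 2: Contribution B = 70/100 * 0.12 W/m*K = 0.084 W/m*K
Step 3: Blend thermal conductivity = 0.021 + 0.084 = 0.105 W/m*K

0.105 W/m*K


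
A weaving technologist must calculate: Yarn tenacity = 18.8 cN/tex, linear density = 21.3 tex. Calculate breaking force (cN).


Formula: Breaking force = Tenacity * Linear density
F = 18.8 cN/tex * 21.3 tex
F = 400.44 cN

400.44 cN


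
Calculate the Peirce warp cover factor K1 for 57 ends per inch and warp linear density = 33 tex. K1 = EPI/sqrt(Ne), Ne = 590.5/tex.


Formula: K1 = EPI / sqrt(Ne), with Ne = 590.5 / tex_warp
Step 1: Ne = 590.5 / 33 = 17.894
Step 2: sqrt(Ne) = sqrt(17.894) = 4.2301
Step 3: K1 = 57 / 4.2301 = 13.5

13.5


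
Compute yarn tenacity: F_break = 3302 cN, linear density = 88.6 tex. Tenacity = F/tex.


Formula: Tenacity = Breaking force / Linear density
Tenacity = 3302 cN / 88.6 tex
Tenacity = 37.27 cN/tex

37.27 cN/tex


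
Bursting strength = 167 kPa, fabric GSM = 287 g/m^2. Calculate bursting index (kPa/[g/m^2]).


Formula: Bursting Index = Bursting Strength / Fabric GSM
BI = 167 kPa / 287 g/m^2
BI = 0.582 kPa/(g/m^2)

0.582 kPa/(g/m^2)


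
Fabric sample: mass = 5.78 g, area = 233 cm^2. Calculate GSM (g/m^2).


Formula: GSM = mass_g / area_m2
Step 1: Convert area: 233 cm^2 = 233 / 10000 = 0.0233 m^2
Step 2: GSM = 5.78 g / 0.0233 m^2 = 248.1 g/m^2

248.1 g/m^2


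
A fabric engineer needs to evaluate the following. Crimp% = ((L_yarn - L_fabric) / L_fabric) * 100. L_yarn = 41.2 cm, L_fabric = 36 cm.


Formula: Crimp% = ((L_yarn - L_fabric) / L_fabric) * 100
Step 1: Extension = 41.2 - 36 = 5.2 cm
Step 2: Crimp% = (5.2 / 36) * 100
Step 3: Crimp% = 0.144444 * 100 = 14.4444% ≈ 14.4%

14.4%


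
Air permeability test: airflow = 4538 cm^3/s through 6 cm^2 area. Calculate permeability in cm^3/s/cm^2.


Formula: Air Permeability = Airflow / Test Area
AP = 4538 cm^3/s / 6 cm^2
AP = 756.3 cm^3/s/cm^2

756.3 cm^3/s/cm^2


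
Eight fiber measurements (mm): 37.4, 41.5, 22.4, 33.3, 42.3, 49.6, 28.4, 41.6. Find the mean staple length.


Formula: Mean = sum of lengths / count
Sum = 37.4 + 41.5 + 22.4 + 33.3 + 42.3 + 49.6 + 28.4 + 41.6
Sum = 296.5 mm
Mean = 296.5 / 8 = 37.06 mm

37.06 mm


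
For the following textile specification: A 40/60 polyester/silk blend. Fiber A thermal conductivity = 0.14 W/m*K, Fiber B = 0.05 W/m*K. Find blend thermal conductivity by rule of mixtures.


Formula: Blend property = (fraction_A * property_A) + (fraction_B * property_B)
Step 1: Contribution A = 40/100 * 0.14 W/m*K = 0.056 W/m*K
Step 2: Contribution B = 60/100 * 0.05 W/m*K = 0.03 W/m*K
Step 3: Blend thermal conductivity = 0.056 + 0.03 = 0.086 W/m*K

0.086 W/m*K


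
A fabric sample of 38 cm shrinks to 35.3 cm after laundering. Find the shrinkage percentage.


Formula: Shrinkage% = ((L_before - L_after) / L_before) * 100
Step 1: Shrinkage = 38 - 35.3 = 2.7 cm
Step 2: Shrinkage% = (2.7 / 38) * 100
Step 3: Shrinkage% = 0.071053 * 100 = 7.1053% ≈ 7.1%

7.1%


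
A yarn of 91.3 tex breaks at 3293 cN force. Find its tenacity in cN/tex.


Formula: Tenacity = Breaking force / Linear density
Tenacity = 3293 cN / 91.3 tex
Tenacity = 36.07 cN/tex

36.07 cN/tex


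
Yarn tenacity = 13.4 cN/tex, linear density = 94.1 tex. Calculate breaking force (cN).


Formula: Breaking force = Tenacity * Linear density
F = 13.4 cN/tex * 94.1 tex
F = 1260.94 cN

1260.94 cN


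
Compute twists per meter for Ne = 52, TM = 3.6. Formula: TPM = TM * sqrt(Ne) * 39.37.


Formula: TPM = TM * sqrt(Ne) * 39.37
Step 1: sqrt(Ne) = sqrt(52) = 7.2111
Step 2: TM * sqrt(Ne) = 3.6 * 7.2111 = 25.96
Step 3: TPM = 25.96 * 39.37 = 1022 twists/m

1022 twists/m


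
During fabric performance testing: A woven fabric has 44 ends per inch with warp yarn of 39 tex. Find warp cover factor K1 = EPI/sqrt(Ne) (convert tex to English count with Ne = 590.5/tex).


Formula: K1 = EPI / sqrt(Ne), with Ne = 590.5 / tex_warp
Step 1: Ne = 590.5 / 39 = 15.141
Step 2: sqrt(Ne) = sqrt(15.141) = 3.8911
Step 3: K1 = 44 / 3.8911 = 11.3

11.3


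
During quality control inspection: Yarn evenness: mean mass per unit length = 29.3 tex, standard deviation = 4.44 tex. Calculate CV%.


Formula: CV% = (standard deviation / mean) * 100
Step 1: Ratio = 4.44 / 29.3 = 0.151536
Step 2: CV% = 0.151536 * 100 = 15.1536% ≈ 15.2%

15.2%


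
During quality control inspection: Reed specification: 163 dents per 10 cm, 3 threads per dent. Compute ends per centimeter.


Formula: EPC = (dents per 10 cm * ends per dent) / 10
Step 1: Total ends per 10 cm = 163 * 3 = 489
Step 2: EPC = 489 / 10 = 48.9 ends/cm

48.9 ends/cm


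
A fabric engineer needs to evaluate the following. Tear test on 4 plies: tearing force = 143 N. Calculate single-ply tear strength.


Formula: Per-ply strength = Total force / Number of plies
Per-ply = 143 N / 4
Per-ply = 35.75 N

35.75 N


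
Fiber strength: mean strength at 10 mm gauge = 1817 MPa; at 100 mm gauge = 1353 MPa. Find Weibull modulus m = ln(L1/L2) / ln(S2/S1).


Formula: m = ln(L1/L2) / ln(S2/S1)
Step 1: ln(L1/L2) = ln(10/100) = -2.30259
Step 2: S2/S1 = 1353/1817 = 0.74463
Step 3: ln(S2/S1) = ln(0.74463) = -0.29487
Step 4: m = -2.30259 / -0.29487 = 7.81

7.81 (Weibull m)


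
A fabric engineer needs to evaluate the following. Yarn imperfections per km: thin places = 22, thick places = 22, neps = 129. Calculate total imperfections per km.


Formula: Total = thin places + thick places + neps
Total = 22 + 22 + 129
Total = 173 imperfections/km

173 imperfections/km


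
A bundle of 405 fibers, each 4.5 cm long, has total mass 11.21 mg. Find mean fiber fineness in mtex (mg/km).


Formula: fineness (mtex) = mass (mg) / total length (km) = (mass_mg / total_length_m) * 1000
Step 1: Convert fiber length: 4.5 cm = 0.045 m
Step 2: Total fiber length = 405 * 0.045 = 18.225 m
Step 3: Linear density = 11.21 mg / 18.225 m = 0.6151 mg/m
Step 4: fineness = 0.6151 * 1000 = 615.1 mtex

615.1 mtex


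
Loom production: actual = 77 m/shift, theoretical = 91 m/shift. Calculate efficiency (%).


Formula: Efficiency% = (Actual output / Theoretical output) * 100
Efficiency% = (77 / 91) * 100
Efficiency% = 0.846154 * 100 = 84.6154% ≈ 84.6%

84.6%


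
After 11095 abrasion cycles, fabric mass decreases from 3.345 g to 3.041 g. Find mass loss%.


Formula: Mass loss% = ((m_before - m_after) / m_before) * 100
Step 1: Mass loss = 3.345 - 3.041 = 0.304 g
Step 2: Ratio = 0.304 / 3.345 = 0.0908819
Step 3: Mass loss% = 0.0908819 * 100 = 9.08819% ≈ 9.09%

9.09%


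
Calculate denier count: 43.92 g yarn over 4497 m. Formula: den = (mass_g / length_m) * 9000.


Formula: den = (mass_g / length_m) * 9000
Substituting: den = (43.92 / 4497) * 9000
Intermediate: 43.92 / 4497 = 0.00976651 g/m
den = 0.00976651 * 9000 = 87.9 denier

87.9 denier


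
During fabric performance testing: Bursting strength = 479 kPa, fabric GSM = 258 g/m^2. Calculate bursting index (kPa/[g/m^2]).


Formula: Bursting Index = Bursting Strength / Fabric GSM
BI = 479 kPa / 258 g/m^2
BI = 1.857 kPa/(g/m^2)

1.857 kPa/(g/m^2)


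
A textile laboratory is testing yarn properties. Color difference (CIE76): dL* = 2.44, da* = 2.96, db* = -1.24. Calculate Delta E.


Formula: Delta E = sqrt(dL*^2 + da*^2 + db*^2)
Step 1: dL*^2 = 2.44^2 = 5.9536
Step 2: da*^2 = 2.96^2 = 8.7616
Step 3: db*^2 = (-1.24)^2 = 1.5376
Step 4: Sum = 5.9536 + 8.7616 + 1.5376 = 16.2528
Step 5: Delta E = sqrt(16.2528) = 4.03

4.03 Delta E


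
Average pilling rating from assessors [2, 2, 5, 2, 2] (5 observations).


Formula: Mean = sum / count
Sum = 2 + 2 + 5 + 2 + 2 = 13
Mean = 13 / 5 = 2.6

2.6


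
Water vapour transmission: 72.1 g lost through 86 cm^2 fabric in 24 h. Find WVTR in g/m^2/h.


Formula: WVTR = mass_loss / (area * time)
Step 1: Convert area: 86 cm^2 = 0.0086 m^2
Step 2: WVTR = 72.1 g / (0.0086 m^2 * 24 h)
Step 3: WVTR = 72.1 / 0.2064 = 349.3 g/m^2/h

349.3 g/m^2/h


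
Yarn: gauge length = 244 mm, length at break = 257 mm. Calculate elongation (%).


Formula: Elongation (%) = ((L_break - L0) / L0) * 100
Step 1: Extension = 257 - 244 = 13 mm
Step 2: Elongation = (13 / 244) * 100
Step 3: Elongation = 0.053279 * 100 = 5.3279% ≈ 5.3%

5.3%


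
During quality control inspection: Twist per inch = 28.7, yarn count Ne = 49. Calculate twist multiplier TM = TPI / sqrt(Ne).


Formula: TM = TPI / sqrt(Ne)
Step 1: sqrt(Ne) = sqrt(49) = 7
Step 2: TM = 28.7 / 7 = 4.10

4.10 TM


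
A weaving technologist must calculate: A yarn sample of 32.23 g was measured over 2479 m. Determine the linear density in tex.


Formula: Tex = (mass_g / length_m) * 1000
Substituting: Tex = (32.23 / 2479) * 1000
Intermediate: 32.23 / 2479 = 0.01300121 g/m
Tex = 0.01300121 * 1000 = 13.00 tex

13.00 tex


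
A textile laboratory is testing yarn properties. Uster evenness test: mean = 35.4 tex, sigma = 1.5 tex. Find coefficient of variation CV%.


Formula: CV% = (standard deviation / mean) * 100
Step 1: Ratio = 1.5 / 35.4 = 0.042373
Step 2: CV% = 0.042373 * 100 = 4.2373% ≈ 4.2%

4.2%


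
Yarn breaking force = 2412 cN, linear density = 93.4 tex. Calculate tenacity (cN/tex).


Formula: Tenacity = Breaking force / Linear density
Tenacity = 2412 cN / 93.4 tex
Tenacity = 25.82 cN/tex

25.82 cN/tex


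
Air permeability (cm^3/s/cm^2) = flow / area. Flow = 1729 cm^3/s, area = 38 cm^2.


Formula: Air Permeability = Airflow / Test Area
AP = 1729 cm^3/s / 38 cm^2
AP = 45.5 cm^3/s/cm^2

45.5 cm^3/s/cm^2


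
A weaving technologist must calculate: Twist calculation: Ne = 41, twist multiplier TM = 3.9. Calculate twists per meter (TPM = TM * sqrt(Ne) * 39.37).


Formula: TPM = TM * sqrt(Ne) * 39.37
Step 1: sqrt(Ne) = sqrt(41) = 6.4031
Step 2: TM * sqrt(Ne) = 3.9 * 6.4031 = 24.9721
Step 3: TPM = 24.9721 * 39.37 = 983 twists/m

983 twists/m


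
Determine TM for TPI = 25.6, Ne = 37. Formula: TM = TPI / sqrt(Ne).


Formula: TM = TPI / sqrt(Ne)
Step 1: sqrt(Ne) = sqrt(37) = 6.0828
Step 2: TM = 25.6 / 6.0828 = 4.21

4.21 TM


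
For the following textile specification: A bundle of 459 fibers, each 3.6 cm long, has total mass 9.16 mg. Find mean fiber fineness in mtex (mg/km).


Formula: fineness (mtex) = mass (mg) / total length (km) = (mass_mg / total_length_m) * 1000
Step 1: Convert fiber length: 3.6 cm = 0.036 m
Step 2: Total fiber length = 459 * 0.036 = 16.524 m
Step 3: Linear density = 9.16 mg / 16.524 m = 0.5543 mg/m
Step 4: fineness = 0.5543 * 1000 = 554.3 mtex

554.3 mtex


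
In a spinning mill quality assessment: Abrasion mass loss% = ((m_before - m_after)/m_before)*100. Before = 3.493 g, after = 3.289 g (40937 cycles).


Formula: Mass loss% = ((m_before - m_after) / m_before) * 100
Step 1: Mass loss = 3.493 - 3.289 = 0.204 g
Step 2: Ratio = 0.204 / 3.493 = 0.0584025
Step 3: Mass loss% = 0.0584025 * 100 = 5.84025% ≈ 5.84%

5.84%


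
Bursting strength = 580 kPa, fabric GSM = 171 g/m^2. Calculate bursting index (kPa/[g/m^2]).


Formula: Bursting Index = Bursting Strength / Fabric GSM
BI = 580 kPa / 171 g/m^2
BI = 3.392 kPa/(g/m^2)

3.392 kPa/(g/m^2)


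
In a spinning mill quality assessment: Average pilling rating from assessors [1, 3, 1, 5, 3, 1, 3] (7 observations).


Formula: Mean = sum / count
Sum = 1 + 3 + 1 + 5 + 3 + 1 + 3 = 17
Mean = 17 / 7 = 2.4

2.4


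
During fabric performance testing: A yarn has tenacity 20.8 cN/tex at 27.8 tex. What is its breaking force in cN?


Formula: Breaking force = Tenacity * Linear density
F = 20.8 cN/tex * 27.8 tex
F = 578.24 cN

578.24 cN
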